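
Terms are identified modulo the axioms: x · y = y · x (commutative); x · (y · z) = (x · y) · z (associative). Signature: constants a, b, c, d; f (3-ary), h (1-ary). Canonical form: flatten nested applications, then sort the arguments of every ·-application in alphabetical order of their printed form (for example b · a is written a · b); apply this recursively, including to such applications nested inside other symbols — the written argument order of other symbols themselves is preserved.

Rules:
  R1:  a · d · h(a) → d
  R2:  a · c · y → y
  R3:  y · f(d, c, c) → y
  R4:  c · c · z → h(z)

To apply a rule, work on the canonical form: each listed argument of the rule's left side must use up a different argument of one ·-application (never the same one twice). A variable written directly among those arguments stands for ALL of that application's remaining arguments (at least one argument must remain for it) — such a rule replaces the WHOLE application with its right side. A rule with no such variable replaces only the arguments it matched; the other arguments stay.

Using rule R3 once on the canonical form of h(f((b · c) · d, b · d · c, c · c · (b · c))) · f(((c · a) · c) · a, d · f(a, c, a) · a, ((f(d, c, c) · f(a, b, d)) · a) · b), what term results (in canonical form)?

Answer: f(a · a · c · c, a · d · f(a, c, a), a · b · f(a, b, d)) · h(f(b · c · d, b · c · d, b · c · c · c))

Derivation:
Canonical form:  f(a · a · c · c, a · d · f(a, c, a), a · b · f(a, b, d) · f(d, c, c)) · h(f(b · c · d, b · c · d, b · c · c · c))
R3 matches:  uses f(d, c, c);  y := a · b · f(a, b, d)
The variable takes the whole remainder — replace the entire application.
Giving:  f(a · a · c · c, a · d · f(a, c, a), a · b · f(a, b, d)) · h(f(b · c · d, b · c · d, b · c · c · c))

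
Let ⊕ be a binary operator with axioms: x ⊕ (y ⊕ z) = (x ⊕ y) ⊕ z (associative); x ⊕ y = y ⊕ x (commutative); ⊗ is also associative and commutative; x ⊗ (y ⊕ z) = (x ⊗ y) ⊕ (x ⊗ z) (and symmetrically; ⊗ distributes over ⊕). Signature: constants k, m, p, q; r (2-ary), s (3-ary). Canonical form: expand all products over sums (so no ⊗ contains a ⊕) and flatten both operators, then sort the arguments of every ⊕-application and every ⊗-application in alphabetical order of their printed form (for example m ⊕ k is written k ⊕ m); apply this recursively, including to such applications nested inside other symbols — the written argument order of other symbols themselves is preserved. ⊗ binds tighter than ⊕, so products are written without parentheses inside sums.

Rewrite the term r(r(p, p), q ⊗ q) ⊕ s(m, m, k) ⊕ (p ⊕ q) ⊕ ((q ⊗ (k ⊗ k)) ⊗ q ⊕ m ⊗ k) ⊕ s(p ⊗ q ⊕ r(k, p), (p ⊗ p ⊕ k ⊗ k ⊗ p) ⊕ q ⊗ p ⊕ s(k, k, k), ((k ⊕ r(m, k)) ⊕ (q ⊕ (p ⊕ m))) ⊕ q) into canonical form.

Answer: k ⊗ k ⊗ q ⊗ q ⊕ k ⊗ m ⊕ p ⊕ q ⊕ r(r(p, p), q ⊗ q) ⊕ s(m, m, k) ⊕ s(p ⊗ q ⊕ r(k, p), k ⊗ k ⊗ p ⊕ p ⊗ p ⊕ p ⊗ q ⊕ s(k, k, k), k ⊕ m ⊕ p ⊕ q ⊕ q ⊕ r(m, k))

Derivation:
Flatten:  r(r(p, p), q ⊗ q) ⊕ s(m, m, k) ⊕ p ⊕ q ⊕ k ⊗ k ⊗ q ⊗ q ⊕ k ⊗ m ⊕ s(p ⊗ q ⊕ r(k, p), k ⊗ k ⊗ p ⊕ p ⊗ p ⊕ p ⊗ q ⊕ s(k, k, k), k ⊕ m ⊕ p ⊕ q ⊕ q ⊕ r(m, k))
Sort:  k ⊗ k ⊗ q ⊗ q ⊕ k ⊗ m ⊕ p ⊕ q ⊕ r(r(p, p), q ⊗ q) ⊕ s(m, m, k) ⊕ s(p ⊗ q ⊕ r(k, p), k ⊗ k ⊗ p ⊕ p ⊗ p ⊕ p ⊗ q ⊕ s(k, k, k), k ⊕ m ⊕ p ⊕ q ⊕ q ⊕ r(m, k))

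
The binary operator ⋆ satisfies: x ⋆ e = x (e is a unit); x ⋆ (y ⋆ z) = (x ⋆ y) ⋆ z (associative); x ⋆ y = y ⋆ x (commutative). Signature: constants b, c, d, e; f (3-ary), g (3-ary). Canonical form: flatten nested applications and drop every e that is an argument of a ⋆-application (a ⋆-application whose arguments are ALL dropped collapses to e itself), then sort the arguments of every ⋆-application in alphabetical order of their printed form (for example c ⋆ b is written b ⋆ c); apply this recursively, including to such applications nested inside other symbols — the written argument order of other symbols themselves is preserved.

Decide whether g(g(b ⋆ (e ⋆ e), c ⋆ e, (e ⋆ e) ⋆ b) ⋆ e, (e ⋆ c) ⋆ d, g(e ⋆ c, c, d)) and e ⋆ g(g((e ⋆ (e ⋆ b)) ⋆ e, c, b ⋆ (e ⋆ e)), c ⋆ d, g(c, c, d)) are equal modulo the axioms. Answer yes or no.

Answer: yes — both canonical forms are g(g(b, c, b), c ⋆ d, g(c, c, d))

Derivation:
Left:  g(g(b ⋆ (e ⋆ e), c ⋆ e, (e ⋆ e) ⋆ b) ⋆ e, (e ⋆ c) ⋆ d, g(e ⋆ c, c, d))
  Descend into:  g(b ⋆ (e ⋆ e), c ⋆ e, (e ⋆ e) ⋆ b) ⋆ e
  Simplify inside:  g(b ⋆ (e ⋆ e), c ⋆ e, (e ⋆ e) ⋆ b)  →  g(b, c, b)
  Drop the unit:  drop e
  Sort arguments:  g(b, c, b)
  Put back:  g(g(b, c, b), c ⋆ d, g(c, c, d))
Right:  e ⋆ g(g((e ⋆ (e ⋆ b)) ⋆ e, c, b ⋆ (e ⋆ e)), c ⋆ d, g(c, c, d))
  Canonicalize subterm:  g(g((e ⋆ (e ⋆ b)) ⋆ e, c, b ⋆ (e ⋆ e)), c ⋆ d, g(c, c, d))  →  g(g(b, c, b), c ⋆ d, g(c, c, d))
  Unit:  drop e
  Sort arguments:  g(g(b, c, b), c ⋆ d, g(c, c, d))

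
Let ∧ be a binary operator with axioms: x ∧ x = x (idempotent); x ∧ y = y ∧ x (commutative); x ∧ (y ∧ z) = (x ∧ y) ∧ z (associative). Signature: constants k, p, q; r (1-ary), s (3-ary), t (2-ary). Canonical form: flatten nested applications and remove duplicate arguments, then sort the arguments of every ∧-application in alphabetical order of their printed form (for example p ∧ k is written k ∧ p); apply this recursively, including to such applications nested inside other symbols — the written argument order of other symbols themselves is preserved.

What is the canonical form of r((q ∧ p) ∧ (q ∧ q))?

Answer: r(p ∧ q)

Derivation:
Work inside:  (q ∧ p) ∧ (q ∧ q)
Un-nest:  q ∧ p ∧ q ∧ q
Idempotence:  drop duplicate q, q
Sort arguments:  p ∧ q
Rebuild:  r(p ∧ q)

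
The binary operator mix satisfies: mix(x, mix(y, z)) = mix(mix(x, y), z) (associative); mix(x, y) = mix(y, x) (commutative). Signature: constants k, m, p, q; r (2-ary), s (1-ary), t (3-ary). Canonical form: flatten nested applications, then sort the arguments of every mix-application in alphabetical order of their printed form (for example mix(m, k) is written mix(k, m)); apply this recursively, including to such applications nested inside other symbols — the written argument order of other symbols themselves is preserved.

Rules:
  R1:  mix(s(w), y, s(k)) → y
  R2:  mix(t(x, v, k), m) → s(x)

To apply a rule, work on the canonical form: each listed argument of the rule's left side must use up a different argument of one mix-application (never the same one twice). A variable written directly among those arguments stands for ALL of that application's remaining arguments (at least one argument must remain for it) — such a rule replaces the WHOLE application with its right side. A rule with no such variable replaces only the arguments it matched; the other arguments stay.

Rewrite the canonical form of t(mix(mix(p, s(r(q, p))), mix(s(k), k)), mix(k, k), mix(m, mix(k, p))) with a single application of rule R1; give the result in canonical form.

Answer: t(mix(k, p), mix(k, k), mix(k, m, p))

Derivation:
Canonical form:  t(mix(k, p, s(k), s(r(q, p))), mix(k, k), mix(k, m, p))
R1 matches:  uses s(k), s(r(q, p));  w := r(q, p), y := mix(k, p)
The variable takes the whole remainder — replace the entire application.
Result:  t(mix(k, p), mix(k, k), mix(k, m, p))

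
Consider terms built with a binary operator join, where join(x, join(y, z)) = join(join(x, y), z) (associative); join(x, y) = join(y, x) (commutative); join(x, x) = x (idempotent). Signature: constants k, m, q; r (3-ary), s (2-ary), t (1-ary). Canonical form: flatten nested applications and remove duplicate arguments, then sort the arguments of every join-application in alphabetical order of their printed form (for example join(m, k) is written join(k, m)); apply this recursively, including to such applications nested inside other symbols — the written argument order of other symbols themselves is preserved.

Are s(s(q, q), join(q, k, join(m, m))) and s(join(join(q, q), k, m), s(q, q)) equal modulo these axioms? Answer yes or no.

Left:  s(s(q, q), join(q, k, join(m, m)))
  Work inside:  join(q, k, join(m, m))
  Flatten:  join(q, k, m, m)
  Deduplicate:  drop duplicate m
  Order the arguments:  join(k, m, q)
  Reassemble:  s(s(q, q), join(k, m, q))
Right:  s(join(join(q, q), k, m), s(q, q))
  Focus inside:  join(join(q, q), k, m)
  Merge nested applications:  join(q, q, k, m)
  Deduplicate:  drop duplicate q
  Order the arguments:  join(k, m, q)
  Put back:  s(join(k, m, q), s(q, q))

Answer: no — s(s(q, q), join(k, m, q)) vs s(join(k, m, q), s(q, q))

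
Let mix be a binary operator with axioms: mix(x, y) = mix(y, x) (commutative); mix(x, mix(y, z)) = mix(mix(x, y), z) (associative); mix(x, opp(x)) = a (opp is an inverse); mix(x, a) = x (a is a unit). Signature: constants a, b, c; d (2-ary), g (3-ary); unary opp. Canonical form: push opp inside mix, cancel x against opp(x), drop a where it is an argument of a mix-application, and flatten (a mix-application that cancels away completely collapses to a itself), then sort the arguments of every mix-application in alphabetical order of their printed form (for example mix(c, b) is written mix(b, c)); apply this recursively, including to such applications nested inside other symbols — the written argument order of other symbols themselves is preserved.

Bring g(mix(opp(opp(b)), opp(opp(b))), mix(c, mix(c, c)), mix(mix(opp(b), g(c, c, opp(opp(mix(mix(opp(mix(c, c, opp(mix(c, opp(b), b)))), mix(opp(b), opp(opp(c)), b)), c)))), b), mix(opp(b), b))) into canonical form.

Answer: g(mix(b, b), mix(c, c, c), g(c, c, c))

Derivation:
Work inside:  mix(mix(opp(b), g(c, c, opp(opp(mix(mix(opp(mix(c, c, opp(mix(c, opp(b), b)))), mix(opp(b), opp(opp(c)), b)), c)))), b), mix(opp(b), b))
Push opp inside:  distribute opp over mix and collapse double opp
Cancel:  b cancels
Collect:  g(c, c, c)
Reassemble:  g(mix(b, b), mix(c, c, c), g(c, c, c))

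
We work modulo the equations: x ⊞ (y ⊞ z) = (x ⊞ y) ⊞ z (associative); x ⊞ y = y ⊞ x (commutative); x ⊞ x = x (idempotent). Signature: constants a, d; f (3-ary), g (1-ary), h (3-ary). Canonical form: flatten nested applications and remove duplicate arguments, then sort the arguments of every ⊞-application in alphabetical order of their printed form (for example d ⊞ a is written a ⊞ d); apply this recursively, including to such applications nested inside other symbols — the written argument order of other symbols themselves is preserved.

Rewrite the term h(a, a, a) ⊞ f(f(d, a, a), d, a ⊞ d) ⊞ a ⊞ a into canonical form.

Answer: a ⊞ f(f(d, a, a), d, a ⊞ d) ⊞ h(a, a, a)

Derivation:
Drop duplicates:  drop duplicate a
Sort:  a ⊞ f(f(d, a, a), d, a ⊞ d) ⊞ h(a, a, a)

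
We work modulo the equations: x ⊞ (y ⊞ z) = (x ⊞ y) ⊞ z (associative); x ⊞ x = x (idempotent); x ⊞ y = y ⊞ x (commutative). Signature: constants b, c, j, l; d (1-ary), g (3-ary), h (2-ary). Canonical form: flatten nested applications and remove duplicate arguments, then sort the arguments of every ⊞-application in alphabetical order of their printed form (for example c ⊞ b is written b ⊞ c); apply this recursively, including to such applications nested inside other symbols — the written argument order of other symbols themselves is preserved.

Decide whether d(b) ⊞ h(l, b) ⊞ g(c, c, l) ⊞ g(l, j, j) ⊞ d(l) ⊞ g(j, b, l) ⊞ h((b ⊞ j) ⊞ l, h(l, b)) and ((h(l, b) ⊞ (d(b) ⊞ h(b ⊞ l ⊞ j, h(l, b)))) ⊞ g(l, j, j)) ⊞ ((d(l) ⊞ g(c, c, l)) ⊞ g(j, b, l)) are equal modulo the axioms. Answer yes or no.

Answer: yes — both canonical forms are d(b) ⊞ d(l) ⊞ g(c, c, l) ⊞ g(j, b, l) ⊞ g(l, j, j) ⊞ h(b ⊞ j ⊞ l, h(l, b)) ⊞ h(l, b)

Derivation:
Left:  d(b) ⊞ h(l, b) ⊞ g(c, c, l) ⊞ g(l, j, j) ⊞ d(l) ⊞ g(j, b, l) ⊞ h((b ⊞ j) ⊞ l, h(l, b))
  Inside:  h((b ⊞ j) ⊞ l, h(l, b))  →  h(b ⊞ j ⊞ l, h(l, b))
  Order the arguments:  d(b) ⊞ d(l) ⊞ g(c, c, l) ⊞ g(j, b, l) ⊞ g(l, j, j) ⊞ h(b ⊞ j ⊞ l, h(l, b)) ⊞ h(l, b)
Right:  ((h(l, b) ⊞ (d(b) ⊞ h(b ⊞ l ⊞ j, h(l, b)))) ⊞ g(l, j, j)) ⊞ ((d(l) ⊞ g(c, c, l)) ⊞ g(j, b, l))
  Flatten:  h(l, b) ⊞ d(b) ⊞ h(b ⊞ l ⊞ j, h(l, b)) ⊞ g(l, j, j) ⊞ d(l) ⊞ g(c, c, l) ⊞ g(j, b, l)
  Inside:  h(b ⊞ l ⊞ j, h(l, b))  →  h(b ⊞ j ⊞ l, h(l, b))
  Sort arguments:  d(b) ⊞ d(l) ⊞ g(c, c, l) ⊞ g(j, b, l) ⊞ g(l, j, j) ⊞ h(b ⊞ j ⊞ l, h(l, b)) ⊞ h(l, b)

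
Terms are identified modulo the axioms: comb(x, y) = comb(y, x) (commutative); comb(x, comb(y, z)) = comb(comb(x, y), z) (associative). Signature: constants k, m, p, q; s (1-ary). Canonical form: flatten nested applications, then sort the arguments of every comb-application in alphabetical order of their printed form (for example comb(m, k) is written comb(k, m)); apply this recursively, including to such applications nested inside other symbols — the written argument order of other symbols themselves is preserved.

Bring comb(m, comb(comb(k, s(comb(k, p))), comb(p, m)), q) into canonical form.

Flatten:  comb(m, k, s(comb(k, p)), p, m, q)
Sort:  comb(k, m, m, p, q, s(comb(k, p)))

Answer: comb(k, m, m, p, q, s(comb(k, p)))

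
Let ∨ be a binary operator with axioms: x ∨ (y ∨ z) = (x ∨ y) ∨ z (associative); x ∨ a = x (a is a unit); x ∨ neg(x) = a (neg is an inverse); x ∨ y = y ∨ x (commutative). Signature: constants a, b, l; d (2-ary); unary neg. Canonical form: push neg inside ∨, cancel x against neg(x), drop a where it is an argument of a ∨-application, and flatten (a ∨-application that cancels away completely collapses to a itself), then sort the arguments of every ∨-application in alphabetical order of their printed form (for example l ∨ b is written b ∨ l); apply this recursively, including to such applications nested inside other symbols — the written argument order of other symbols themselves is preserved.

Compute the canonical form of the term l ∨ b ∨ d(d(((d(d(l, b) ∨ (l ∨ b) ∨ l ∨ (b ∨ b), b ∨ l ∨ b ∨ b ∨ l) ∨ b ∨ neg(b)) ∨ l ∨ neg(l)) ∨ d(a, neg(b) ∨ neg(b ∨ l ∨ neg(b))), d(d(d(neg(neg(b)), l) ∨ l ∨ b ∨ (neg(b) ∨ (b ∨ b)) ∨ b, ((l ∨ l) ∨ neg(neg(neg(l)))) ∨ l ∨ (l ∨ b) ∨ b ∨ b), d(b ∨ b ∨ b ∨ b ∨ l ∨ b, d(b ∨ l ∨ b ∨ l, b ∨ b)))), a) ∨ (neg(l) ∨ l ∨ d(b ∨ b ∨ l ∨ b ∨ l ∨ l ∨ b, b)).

Answer: b ∨ d(b ∨ b ∨ b ∨ b ∨ l ∨ l ∨ l, b) ∨ d(d(d(a, neg(b) ∨ neg(l)) ∨ d(b ∨ b ∨ b ∨ d(l, b) ∨ l ∨ l, b ∨ b ∨ b ∨ l ∨ l), d(d(b ∨ b ∨ b ∨ d(b, l) ∨ l, b ∨ b ∨ b ∨ l ∨ l ∨ l), d(b ∨ b ∨ b ∨ b ∨ b ∨ l, d(b ∨ b ∨ l ∨ l, b ∨ b)))), a) ∨ l

Derivation:
Push neg inside:  distribute neg over ∨ and collapse double neg
Collect terms:  l ∨ b ∨ d(d(d(a, neg(b) ∨ neg(l)) ∨ d(b ∨ b ∨ b ∨ d(l, b) ∨ l ∨ l, b ∨ b ∨ b ∨ l ∨ l), d(d(b ∨ b ∨ b ∨ d(b, l) ∨ l, b ∨ b ∨ b ∨ l ∨ l ∨ l), d(b ∨ b ∨ b ∨ b ∨ b ∨ l, d(b ∨ b ∨ l ∨ l, b ∨ b)))), a) ∨ d(b ∨ b ∨ b ∨ b ∨ l ∨ l ∨ l, b)
Sort:  b ∨ d(b ∨ b ∨ b ∨ b ∨ l ∨ l ∨ l, b) ∨ d(d(d(a, neg(b) ∨ neg(l)) ∨ d(b ∨ b ∨ b ∨ d(l, b) ∨ l ∨ l, b ∨ b ∨ b ∨ l ∨ l), d(d(b ∨ b ∨ b ∨ d(b, l) ∨ l, b ∨ b ∨ b ∨ l ∨ l ∨ l), d(b ∨ b ∨ b ∨ b ∨ b ∨ l, d(b ∨ b ∨ l ∨ l, b ∨ b)))), a) ∨ l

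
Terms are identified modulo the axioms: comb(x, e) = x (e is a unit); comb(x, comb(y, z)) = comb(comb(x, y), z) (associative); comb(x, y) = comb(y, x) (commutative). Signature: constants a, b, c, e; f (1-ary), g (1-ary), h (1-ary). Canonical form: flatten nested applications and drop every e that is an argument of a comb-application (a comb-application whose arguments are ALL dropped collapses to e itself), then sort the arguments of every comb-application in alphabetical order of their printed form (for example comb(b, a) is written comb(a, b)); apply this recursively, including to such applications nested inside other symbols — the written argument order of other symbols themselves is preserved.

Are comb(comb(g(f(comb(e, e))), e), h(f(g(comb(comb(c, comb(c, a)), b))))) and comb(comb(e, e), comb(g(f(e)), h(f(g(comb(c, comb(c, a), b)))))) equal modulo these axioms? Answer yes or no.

Answer: yes — both canonical forms are comb(g(f(e)), h(f(g(comb(a, b, c, c)))))

Derivation:
Left:  comb(comb(g(f(comb(e, e))), e), h(f(g(comb(comb(c, comb(c, a)), b)))))
  Un-nest:  comb(g(f(comb(e, e))), e, h(f(g(comb(comb(c, comb(c, a)), b)))))
  Inside:  g(f(comb(e, e)))  →  g(f(e))
  Inside:  h(f(g(comb(comb(c, comb(c, a)), b))))  →  h(f(g(comb(a, b, c, c))))
  Unit:  drop e
  Sort:  comb(g(f(e)), h(f(g(comb(a, b, c, c)))))
Right:  comb(comb(e, e), comb(g(f(e)), h(f(g(comb(c, comb(c, a), b))))))
  Flatten:  comb(e, e, g(f(e)), h(f(g(comb(c, comb(c, a), b)))))
  Inside:  h(f(g(comb(c, comb(c, a), b))))  →  h(f(g(comb(a, b, c, c))))
  Drop the unit:  drop e (×2)
  Order the arguments:  comb(g(f(e)), h(f(g(comb(a, b, c, c)))))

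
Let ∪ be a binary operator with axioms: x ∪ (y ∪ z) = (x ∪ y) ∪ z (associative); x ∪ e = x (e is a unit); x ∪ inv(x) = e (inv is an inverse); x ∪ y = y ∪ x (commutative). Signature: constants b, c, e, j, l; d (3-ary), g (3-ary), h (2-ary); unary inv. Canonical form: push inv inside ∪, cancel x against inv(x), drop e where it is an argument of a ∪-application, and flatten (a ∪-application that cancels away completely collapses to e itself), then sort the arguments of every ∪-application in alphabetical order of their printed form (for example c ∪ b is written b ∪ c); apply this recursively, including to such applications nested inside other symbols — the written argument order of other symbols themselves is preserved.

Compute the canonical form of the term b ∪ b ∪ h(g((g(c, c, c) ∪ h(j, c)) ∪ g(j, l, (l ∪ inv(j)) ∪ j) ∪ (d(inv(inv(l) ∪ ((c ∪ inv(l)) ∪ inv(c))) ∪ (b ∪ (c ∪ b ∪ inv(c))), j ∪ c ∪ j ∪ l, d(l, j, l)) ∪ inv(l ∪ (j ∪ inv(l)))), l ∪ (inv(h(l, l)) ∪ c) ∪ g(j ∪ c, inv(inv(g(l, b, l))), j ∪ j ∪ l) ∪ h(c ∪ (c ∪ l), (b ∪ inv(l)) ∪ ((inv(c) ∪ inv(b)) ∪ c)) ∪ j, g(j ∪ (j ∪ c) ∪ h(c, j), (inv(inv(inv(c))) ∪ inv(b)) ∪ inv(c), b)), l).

Push inv inside:  distribute inv over ∪ and collapse double inv
Combine occurrences:  b ∪ b ∪ h(g(d(b ∪ b ∪ l ∪ l, c ∪ j ∪ j ∪ l, d(l, j, l)) ∪ g(c, c, c) ∪ g(j, l, l) ∪ h(j, c) ∪ inv(j), c ∪ g(c ∪ j, g(l, b, l), j ∪ j ∪ l) ∪ h(c ∪ c ∪ l, inv(l)) ∪ inv(h(l, l)) ∪ j ∪ l, g(c ∪ h(c, j) ∪ j ∪ j, inv(b) ∪ inv(c) ∪ inv(c), b)), l)

Answer: b ∪ b ∪ h(g(d(b ∪ b ∪ l ∪ l, c ∪ j ∪ j ∪ l, d(l, j, l)) ∪ g(c, c, c) ∪ g(j, l, l) ∪ h(j, c) ∪ inv(j), c ∪ g(c ∪ j, g(l, b, l), j ∪ j ∪ l) ∪ h(c ∪ c ∪ l, inv(l)) ∪ inv(h(l, l)) ∪ j ∪ l, g(c ∪ h(c, j) ∪ j ∪ j, inv(b) ∪ inv(c) ∪ inv(c), b)), l)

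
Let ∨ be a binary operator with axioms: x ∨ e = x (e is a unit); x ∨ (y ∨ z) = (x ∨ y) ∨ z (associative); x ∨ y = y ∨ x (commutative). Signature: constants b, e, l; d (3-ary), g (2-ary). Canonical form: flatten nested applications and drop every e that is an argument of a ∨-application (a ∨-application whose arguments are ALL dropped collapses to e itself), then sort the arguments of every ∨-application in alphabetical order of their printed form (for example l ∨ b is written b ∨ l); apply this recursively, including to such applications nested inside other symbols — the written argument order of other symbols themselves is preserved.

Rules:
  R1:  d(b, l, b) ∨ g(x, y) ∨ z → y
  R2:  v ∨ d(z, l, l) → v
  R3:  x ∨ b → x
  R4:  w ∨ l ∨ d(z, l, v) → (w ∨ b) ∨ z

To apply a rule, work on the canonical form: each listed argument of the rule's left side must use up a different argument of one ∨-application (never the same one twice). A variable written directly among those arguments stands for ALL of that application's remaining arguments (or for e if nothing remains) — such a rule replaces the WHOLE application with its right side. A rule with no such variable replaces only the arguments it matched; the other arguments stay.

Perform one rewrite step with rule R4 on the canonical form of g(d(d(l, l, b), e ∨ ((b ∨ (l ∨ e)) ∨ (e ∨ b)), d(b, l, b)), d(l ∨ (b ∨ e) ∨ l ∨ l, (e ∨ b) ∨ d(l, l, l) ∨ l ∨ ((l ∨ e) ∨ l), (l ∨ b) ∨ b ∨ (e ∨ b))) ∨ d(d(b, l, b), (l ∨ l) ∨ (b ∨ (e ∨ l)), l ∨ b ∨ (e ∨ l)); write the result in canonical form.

Answer: d(d(b, l, b), b ∨ l ∨ l ∨ l, b ∨ l ∨ l) ∨ g(d(d(l, l, b), b ∨ b ∨ l, d(b, l, b)), d(b ∨ l ∨ l ∨ l, b ∨ b ∨ l ∨ l ∨ l, b ∨ b ∨ b ∨ l))

Derivation:
Canonical form:  d(d(b, l, b), b ∨ l ∨ l ∨ l, b ∨ l ∨ l) ∨ g(d(d(l, l, b), b ∨ b ∨ l, d(b, l, b)), d(b ∨ l ∨ l ∨ l, b ∨ d(l, l, l) ∨ l ∨ l ∨ l, b ∨ b ∨ b ∨ l))
R4 matches:  uses d(l, l, l), l;  v := l, w := b ∨ l ∨ l, z := l
Every leftover argument binds to the variable; the entire application is replaced.
Result:  d(d(b, l, b), b ∨ l ∨ l ∨ l, b ∨ l ∨ l) ∨ g(d(d(l, l, b), b ∨ b ∨ l, d(b, l, b)), d(b ∨ l ∨ l ∨ l, b ∨ b ∨ l ∨ l ∨ l, b ∨ b ∨ b ∨ l))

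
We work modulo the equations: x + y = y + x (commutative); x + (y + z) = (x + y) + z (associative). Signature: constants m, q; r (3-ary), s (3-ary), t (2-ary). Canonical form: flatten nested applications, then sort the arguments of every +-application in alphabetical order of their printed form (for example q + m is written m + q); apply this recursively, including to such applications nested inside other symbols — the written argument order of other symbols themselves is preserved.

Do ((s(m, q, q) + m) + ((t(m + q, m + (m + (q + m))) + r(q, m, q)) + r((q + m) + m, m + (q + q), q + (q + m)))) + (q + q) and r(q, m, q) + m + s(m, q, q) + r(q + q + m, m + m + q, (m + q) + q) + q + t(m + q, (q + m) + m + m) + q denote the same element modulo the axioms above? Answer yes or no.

Answer: no — m + q + q + r(m + m + q, m + q + q, m + q + q) + r(q, m, q) + s(m, q, q) + t(m + q, m + m + m + q) vs m + q + q + r(m + q + q, m + m + q, m + q + q) + r(q, m, q) + s(m, q, q) + t(m + q, m + m + m + q)

Derivation:
Left:  ((s(m, q, q) + m) + ((t(m + q, m + (m + (q + m))) + r(q, m, q)) + r((q + m) + m, m + (q + q), q + (q + m)))) + (q + q)
  Flatten:  s(m, q, q) + m + t(m + q, m + (m + (q + m))) + r(q, m, q) + r((q + m) + m, m + (q + q), q + (q + m)) + q + q
  Simplify inside:  t(m + q, m + (m + (q + m)))  →  t(m + q, m + m + m + q)
  Simplify inside:  r((q + m) + m, m + (q + q), q + (q + m))  →  r(m + m + q, m + q + q, m + q + q)
  Sort arguments:  m + q + q + r(m + m + q, m + q + q, m + q + q) + r(q, m, q) + s(m, q, q) + t(m + q, m + m + m + q)
Right:  r(q, m, q) + m + s(m, q, q) + r(q + q + m, m + m + q, (m + q) + q) + q + t(m + q, (q + m) + m + m) + q
  Inside:  r(q + q + m, m + m + q, (m + q) + q)  →  r(m + q + q, m + m + q, m + q + q)
  Simplify inside:  t(m + q, (q + m) + m + m)  →  t(m + q, m + m + m + q)
  Sort:  m + q + q + r(m + q + q, m + m + q, m + q + q) + r(q, m, q) + s(m, q, q) + t(m + q, m + m + m + q)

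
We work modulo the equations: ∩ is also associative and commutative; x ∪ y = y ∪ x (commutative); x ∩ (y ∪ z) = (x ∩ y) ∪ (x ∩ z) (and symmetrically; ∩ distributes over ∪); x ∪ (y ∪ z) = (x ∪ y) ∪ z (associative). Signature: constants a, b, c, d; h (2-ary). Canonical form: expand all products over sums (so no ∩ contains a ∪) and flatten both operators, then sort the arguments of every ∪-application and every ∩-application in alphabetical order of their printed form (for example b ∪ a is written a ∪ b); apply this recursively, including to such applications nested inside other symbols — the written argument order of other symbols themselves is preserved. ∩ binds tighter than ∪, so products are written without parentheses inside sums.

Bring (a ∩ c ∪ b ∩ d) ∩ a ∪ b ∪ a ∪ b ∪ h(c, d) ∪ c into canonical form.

Answer: a ∪ a ∩ a ∩ c ∪ a ∩ b ∩ d ∪ b ∪ b ∪ c ∪ h(c, d)

Derivation:
Expand products over sums:  a ∩ a ∩ c ∪ a ∩ b ∩ d ∪ b ∪ a ∪ b ∪ h(c, d) ∪ c
Sort:  a ∪ a ∩ a ∩ c ∪ a ∩ b ∩ d ∪ b ∪ b ∪ c ∪ h(c, d)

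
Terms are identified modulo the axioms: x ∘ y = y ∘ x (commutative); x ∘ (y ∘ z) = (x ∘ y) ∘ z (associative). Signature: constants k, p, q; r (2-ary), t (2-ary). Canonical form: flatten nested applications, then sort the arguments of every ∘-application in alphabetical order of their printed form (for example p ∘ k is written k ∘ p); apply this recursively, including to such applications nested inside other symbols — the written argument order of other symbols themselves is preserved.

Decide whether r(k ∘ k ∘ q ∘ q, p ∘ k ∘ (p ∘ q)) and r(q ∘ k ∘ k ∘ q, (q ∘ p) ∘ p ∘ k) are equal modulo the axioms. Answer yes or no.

Left:  r(k ∘ k ∘ q ∘ q, p ∘ k ∘ (p ∘ q))
  Focus inside:  p ∘ k ∘ (p ∘ q)
  Merge nested applications:  p ∘ k ∘ p ∘ q
  Sort:  k ∘ p ∘ p ∘ q
  Put back:  r(k ∘ k ∘ q ∘ q, k ∘ p ∘ p ∘ q)
Right:  r(q ∘ k ∘ k ∘ q, (q ∘ p) ∘ p ∘ k)
  Work inside:  (q ∘ p) ∘ p ∘ k
  Flatten:  q ∘ p ∘ p ∘ k
  Sort:  k ∘ p ∘ p ∘ q
  Put back:  r(k ∘ k ∘ q ∘ q, k ∘ p ∘ p ∘ q)

Answer: yes — both canonical forms are r(k ∘ k ∘ q ∘ q, k ∘ p ∘ p ∘ q)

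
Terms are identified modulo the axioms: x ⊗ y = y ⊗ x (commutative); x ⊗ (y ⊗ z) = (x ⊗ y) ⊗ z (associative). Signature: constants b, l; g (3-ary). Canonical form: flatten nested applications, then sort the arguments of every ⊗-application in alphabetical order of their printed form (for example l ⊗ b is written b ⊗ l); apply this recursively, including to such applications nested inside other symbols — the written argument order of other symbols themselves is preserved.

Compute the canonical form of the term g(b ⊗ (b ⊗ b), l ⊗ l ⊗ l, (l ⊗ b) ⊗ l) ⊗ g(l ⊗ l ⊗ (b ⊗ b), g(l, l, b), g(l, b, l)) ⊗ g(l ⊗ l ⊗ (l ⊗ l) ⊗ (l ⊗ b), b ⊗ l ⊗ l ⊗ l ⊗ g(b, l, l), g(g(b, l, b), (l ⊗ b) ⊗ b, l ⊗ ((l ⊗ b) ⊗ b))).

Answer: g(b ⊗ b ⊗ b, l ⊗ l ⊗ l, b ⊗ l ⊗ l) ⊗ g(b ⊗ b ⊗ l ⊗ l, g(l, l, b), g(l, b, l)) ⊗ g(b ⊗ l ⊗ l ⊗ l ⊗ l ⊗ l, b ⊗ g(b, l, l) ⊗ l ⊗ l ⊗ l, g(g(b, l, b), b ⊗ b ⊗ l, b ⊗ b ⊗ l ⊗ l))

Derivation:
Simplify inside:  g(b ⊗ (b ⊗ b), l ⊗ l ⊗ l, (l ⊗ b) ⊗ l)  →  g(b ⊗ b ⊗ b, l ⊗ l ⊗ l, b ⊗ l ⊗ l)
Simplify inside:  g(l ⊗ l ⊗ (b ⊗ b), g(l, l, b), g(l, b, l))  →  g(b ⊗ b ⊗ l ⊗ l, g(l, l, b), g(l, b, l))
Simplify inside:  g(l ⊗ l ⊗ (l ⊗ l) ⊗ (l ⊗ b), b ⊗ l ⊗ l ⊗ l ⊗ g(b, l, l), g(g(b, l, b), (l ⊗ b) ⊗ b, l ⊗ ((l ⊗ b) ⊗ b)))  →  g(b ⊗ l ⊗ l ⊗ l ⊗ l ⊗ l, b ⊗ g(b, l, l) ⊗ l ⊗ l ⊗ l, g(g(b, l, b), b ⊗ b ⊗ l, b ⊗ b ⊗ l ⊗ l))
Sort:  g(b ⊗ b ⊗ b, l ⊗ l ⊗ l, b ⊗ l ⊗ l) ⊗ g(b ⊗ b ⊗ l ⊗ l, g(l, l, b), g(l, b, l)) ⊗ g(b ⊗ l ⊗ l ⊗ l ⊗ l ⊗ l, b ⊗ g(b, l, l) ⊗ l ⊗ l ⊗ l, g(g(b, l, b), b ⊗ b ⊗ l, b ⊗ b ⊗ l ⊗ l))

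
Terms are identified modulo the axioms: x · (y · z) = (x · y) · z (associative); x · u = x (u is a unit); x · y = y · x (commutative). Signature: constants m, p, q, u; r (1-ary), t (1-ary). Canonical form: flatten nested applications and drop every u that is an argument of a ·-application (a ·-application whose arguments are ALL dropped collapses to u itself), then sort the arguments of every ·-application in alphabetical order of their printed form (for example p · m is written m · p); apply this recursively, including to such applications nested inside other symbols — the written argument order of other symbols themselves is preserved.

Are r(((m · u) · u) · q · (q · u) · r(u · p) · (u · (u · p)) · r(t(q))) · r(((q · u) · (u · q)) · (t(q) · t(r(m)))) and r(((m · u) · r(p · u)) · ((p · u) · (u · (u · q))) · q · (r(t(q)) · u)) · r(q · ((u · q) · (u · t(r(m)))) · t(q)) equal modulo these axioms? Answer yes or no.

Answer: yes — both canonical forms are r(m · p · q · q · r(p) · r(t(q))) · r(q · q · t(q) · t(r(m)))

Derivation:
Left:  r(((m · u) · u) · q · (q · u) · r(u · p) · (u · (u · p)) · r(t(q))) · r(((q · u) · (u · q)) · (t(q) · t(r(m))))
  Simplify inside:  r(((m · u) · u) · q · (q · u) · r(u · p) · (u · (u · p)) · r(t(q)))  →  r(m · p · q · q · r(p) · r(t(q)))
  Simplify inside:  r(((q · u) · (u · q)) · (t(q) · t(r(m))))  →  r(q · q · t(q) · t(r(m)))
  Sort:  r(m · p · q · q · r(p) · r(t(q))) · r(q · q · t(q) · t(r(m)))
Right:  r(((m · u) · r(p · u)) · ((p · u) · (u · (u · q))) · q · (r(t(q)) · u)) · r(q · ((u · q) · (u · t(r(m)))) · t(q))
  Canonicalize subterm:  r(((m · u) · r(p · u)) · ((p · u) · (u · (u · q))) · q · (r(t(q)) · u))  →  r(m · p · q · q · r(p) · r(t(q)))
  Simplify inside:  r(q · ((u · q) · (u · t(r(m)))) · t(q))  →  r(q · q · t(q) · t(r(m)))
  Order the arguments:  r(m · p · q · q · r(p) · r(t(q))) · r(q · q · t(q) · t(r(m)))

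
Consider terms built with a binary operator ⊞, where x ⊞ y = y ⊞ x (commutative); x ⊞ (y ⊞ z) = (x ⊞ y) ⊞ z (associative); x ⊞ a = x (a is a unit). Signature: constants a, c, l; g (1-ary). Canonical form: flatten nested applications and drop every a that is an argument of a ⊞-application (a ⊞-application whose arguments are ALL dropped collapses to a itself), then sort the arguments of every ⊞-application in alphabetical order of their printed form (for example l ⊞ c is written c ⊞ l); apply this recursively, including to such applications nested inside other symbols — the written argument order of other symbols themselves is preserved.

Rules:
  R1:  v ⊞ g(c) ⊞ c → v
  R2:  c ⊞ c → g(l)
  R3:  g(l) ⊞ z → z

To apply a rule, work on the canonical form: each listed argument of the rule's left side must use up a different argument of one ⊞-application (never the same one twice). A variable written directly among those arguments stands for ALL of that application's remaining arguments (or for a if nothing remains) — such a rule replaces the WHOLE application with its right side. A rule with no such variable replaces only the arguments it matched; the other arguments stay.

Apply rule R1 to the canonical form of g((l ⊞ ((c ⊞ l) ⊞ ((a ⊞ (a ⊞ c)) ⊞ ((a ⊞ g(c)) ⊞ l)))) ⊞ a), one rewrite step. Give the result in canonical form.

Answer: g(c ⊞ l ⊞ l ⊞ l)

Derivation:
Canonical form:  g(c ⊞ c ⊞ g(c) ⊞ l ⊞ l ⊞ l)
Apply R1:  consuming c, g(c);  v := c ⊞ l ⊞ l ⊞ l
The extension variable absorbs all remaining arguments, so the whole application is rewritten.
New term:  g(c ⊞ l ⊞ l ⊞ l)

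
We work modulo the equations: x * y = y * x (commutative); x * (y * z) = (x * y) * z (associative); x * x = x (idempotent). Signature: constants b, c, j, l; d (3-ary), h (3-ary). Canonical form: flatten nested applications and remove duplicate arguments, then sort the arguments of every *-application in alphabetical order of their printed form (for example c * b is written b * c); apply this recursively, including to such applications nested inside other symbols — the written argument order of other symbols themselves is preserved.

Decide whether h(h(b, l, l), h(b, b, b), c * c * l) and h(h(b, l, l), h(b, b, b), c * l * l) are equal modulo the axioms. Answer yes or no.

Left:  h(h(b, l, l), h(b, b, b), c * c * l)
  Descend into:  c * c * l
  Deduplicate:  drop duplicate c
  Order the arguments:  c * l
  Reassemble:  h(h(b, l, l), h(b, b, b), c * l)
Right:  h(h(b, l, l), h(b, b, b), c * l * l)
  Descend into:  c * l * l
  Idempotence:  drop duplicate l
  Sort arguments:  c * l
  Put back:  h(h(b, l, l), h(b, b, b), c * l)

Answer: yes — both canonical forms are h(h(b, l, l), h(b, b, b), c * l)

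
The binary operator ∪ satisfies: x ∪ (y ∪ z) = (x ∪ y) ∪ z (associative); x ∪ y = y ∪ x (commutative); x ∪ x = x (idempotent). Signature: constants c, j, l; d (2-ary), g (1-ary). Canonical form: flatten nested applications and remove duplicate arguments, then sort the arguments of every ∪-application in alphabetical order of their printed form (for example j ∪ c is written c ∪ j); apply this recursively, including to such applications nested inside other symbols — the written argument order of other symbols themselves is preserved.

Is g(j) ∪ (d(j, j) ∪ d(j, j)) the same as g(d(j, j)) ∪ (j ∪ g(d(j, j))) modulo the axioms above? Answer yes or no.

Left:  g(j) ∪ (d(j, j) ∪ d(j, j))
  Un-nest:  g(j) ∪ d(j, j) ∪ d(j, j)
  Idempotence:  drop duplicate d(j, j)
  Order the arguments:  d(j, j) ∪ g(j)
Right:  g(d(j, j)) ∪ (j ∪ g(d(j, j)))
  Flatten:  g(d(j, j)) ∪ j ∪ g(d(j, j))
  Drop duplicates:  drop duplicate g(d(j, j))
  Sort arguments:  g(d(j, j)) ∪ j

Answer: no — d(j, j) ∪ g(j) vs g(d(j, j)) ∪ j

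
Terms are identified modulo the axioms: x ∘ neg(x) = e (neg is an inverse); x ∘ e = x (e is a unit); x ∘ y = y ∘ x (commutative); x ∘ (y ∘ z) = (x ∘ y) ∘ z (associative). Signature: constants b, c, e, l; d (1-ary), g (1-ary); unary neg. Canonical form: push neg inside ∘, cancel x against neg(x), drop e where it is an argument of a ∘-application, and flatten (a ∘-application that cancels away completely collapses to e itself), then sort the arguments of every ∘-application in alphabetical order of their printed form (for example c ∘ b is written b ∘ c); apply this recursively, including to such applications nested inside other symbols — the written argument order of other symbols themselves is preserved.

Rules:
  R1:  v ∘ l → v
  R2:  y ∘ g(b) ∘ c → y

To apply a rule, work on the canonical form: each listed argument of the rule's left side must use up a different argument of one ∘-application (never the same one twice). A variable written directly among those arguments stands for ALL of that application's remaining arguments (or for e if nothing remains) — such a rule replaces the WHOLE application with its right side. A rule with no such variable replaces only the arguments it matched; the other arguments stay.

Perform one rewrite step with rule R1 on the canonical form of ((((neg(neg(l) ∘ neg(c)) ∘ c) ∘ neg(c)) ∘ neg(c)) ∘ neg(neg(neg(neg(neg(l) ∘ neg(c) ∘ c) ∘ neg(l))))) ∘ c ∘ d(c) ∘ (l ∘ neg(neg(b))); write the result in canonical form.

Canonical form:  b ∘ c ∘ d(c) ∘ l ∘ l
R1 matches:  uses l;  v := b ∘ c ∘ d(c) ∘ l
Every leftover argument binds to the variable; the entire application is replaced.
New term:  b ∘ c ∘ d(c) ∘ l

Answer: b ∘ c ∘ d(c) ∘ l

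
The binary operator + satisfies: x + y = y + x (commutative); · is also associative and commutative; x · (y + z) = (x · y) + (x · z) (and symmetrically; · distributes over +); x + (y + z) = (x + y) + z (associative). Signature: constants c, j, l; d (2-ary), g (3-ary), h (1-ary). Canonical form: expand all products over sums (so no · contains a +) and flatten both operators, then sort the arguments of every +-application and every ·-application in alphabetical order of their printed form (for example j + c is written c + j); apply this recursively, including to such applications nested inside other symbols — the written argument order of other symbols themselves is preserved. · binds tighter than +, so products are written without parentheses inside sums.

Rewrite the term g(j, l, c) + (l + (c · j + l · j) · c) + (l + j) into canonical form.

Answer: c · c · j + c · j · l + g(j, l, c) + j + l + l

Derivation:
Expand products over sums:  g(j, l, c) + l + c · c · j + c · j · l + l + j
Order the arguments:  c · c · j + c · j · l + g(j, l, c) + j + l + l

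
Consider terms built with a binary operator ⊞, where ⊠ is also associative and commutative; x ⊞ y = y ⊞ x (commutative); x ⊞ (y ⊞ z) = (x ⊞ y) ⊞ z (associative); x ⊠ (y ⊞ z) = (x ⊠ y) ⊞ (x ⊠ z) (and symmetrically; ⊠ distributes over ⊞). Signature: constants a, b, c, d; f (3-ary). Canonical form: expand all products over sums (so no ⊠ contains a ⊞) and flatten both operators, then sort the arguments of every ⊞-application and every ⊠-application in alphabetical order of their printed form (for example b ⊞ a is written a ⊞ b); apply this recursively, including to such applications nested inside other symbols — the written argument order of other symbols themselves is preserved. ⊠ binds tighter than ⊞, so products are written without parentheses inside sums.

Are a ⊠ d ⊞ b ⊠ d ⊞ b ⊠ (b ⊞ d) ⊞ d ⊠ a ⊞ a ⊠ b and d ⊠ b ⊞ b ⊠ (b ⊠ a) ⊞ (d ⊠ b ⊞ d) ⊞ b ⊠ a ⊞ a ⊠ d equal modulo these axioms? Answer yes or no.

Left:  a ⊠ d ⊞ b ⊠ d ⊞ b ⊠ (b ⊞ d) ⊞ d ⊠ a ⊞ a ⊠ b
  Distribute:  a ⊠ d ⊞ b ⊠ d ⊞ b ⊠ b ⊞ b ⊠ d ⊞ a ⊠ d ⊞ a ⊠ b
  Sort:  a ⊠ b ⊞ a ⊠ d ⊞ a ⊠ d ⊞ b ⊠ b ⊞ b ⊠ d ⊞ b ⊠ d
Right:  d ⊠ b ⊞ b ⊠ (b ⊠ a) ⊞ (d ⊠ b ⊞ d) ⊞ b ⊠ a ⊞ a ⊠ d
  Flatten:  b ⊠ d ⊞ a ⊠ b ⊠ b ⊞ b ⊠ d ⊞ d ⊞ a ⊠ b ⊞ a ⊠ d
  Order the arguments:  a ⊠ b ⊞ a ⊠ b ⊠ b ⊞ a ⊠ d ⊞ b ⊠ d ⊞ b ⊠ d ⊞ d

Answer: no — a ⊠ b ⊞ a ⊠ d ⊞ a ⊠ d ⊞ b ⊠ b ⊞ b ⊠ d ⊞ b ⊠ d vs a ⊠ b ⊞ a ⊠ b ⊠ b ⊞ a ⊠ d ⊞ b ⊠ d ⊞ b ⊠ d ⊞ d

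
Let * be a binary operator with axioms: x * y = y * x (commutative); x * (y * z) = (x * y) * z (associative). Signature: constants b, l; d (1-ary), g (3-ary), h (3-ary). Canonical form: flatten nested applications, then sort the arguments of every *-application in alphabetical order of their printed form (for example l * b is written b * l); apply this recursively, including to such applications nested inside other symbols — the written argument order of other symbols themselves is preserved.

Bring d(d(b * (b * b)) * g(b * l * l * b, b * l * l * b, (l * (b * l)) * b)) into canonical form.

Answer: d(d(b * b * b) * g(b * b * l * l, b * b * l * l, b * b * l * l))

Derivation:
Focus inside:  d(b * (b * b)) * g(b * l * l * b, b * l * l * b, (l * (b * l)) * b)
Simplify inside:  d(b * (b * b))  →  d(b * b * b)
Inside:  g(b * l * l * b, b * l * l * b, (l * (b * l)) * b)  →  g(b * b * l * l, b * b * l * l, b * b * l * l)
Sort:  d(b * b * b) * g(b * b * l * l, b * b * l * l, b * b * l * l)
Rebuild:  d(d(b * b * b) * g(b * b * l * l, b * b * l * l, b * b * l * l))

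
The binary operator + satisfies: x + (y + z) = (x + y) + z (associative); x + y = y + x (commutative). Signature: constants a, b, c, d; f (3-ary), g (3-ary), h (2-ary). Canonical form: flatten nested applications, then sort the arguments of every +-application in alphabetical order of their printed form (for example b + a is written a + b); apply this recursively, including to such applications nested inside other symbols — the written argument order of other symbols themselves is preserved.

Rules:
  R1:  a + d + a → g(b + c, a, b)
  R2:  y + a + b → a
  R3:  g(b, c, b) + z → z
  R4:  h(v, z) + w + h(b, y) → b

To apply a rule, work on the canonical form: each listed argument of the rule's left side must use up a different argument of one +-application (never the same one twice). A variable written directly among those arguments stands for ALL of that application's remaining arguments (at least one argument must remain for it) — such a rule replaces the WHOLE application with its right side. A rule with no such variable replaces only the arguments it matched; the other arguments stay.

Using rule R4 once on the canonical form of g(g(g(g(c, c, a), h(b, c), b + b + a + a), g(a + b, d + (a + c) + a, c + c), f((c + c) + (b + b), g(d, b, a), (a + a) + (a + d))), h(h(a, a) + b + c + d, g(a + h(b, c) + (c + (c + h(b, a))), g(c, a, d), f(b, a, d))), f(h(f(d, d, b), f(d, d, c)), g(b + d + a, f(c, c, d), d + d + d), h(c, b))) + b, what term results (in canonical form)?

Canonical form:  b + g(g(g(g(c, c, a), h(b, c), a + a + b + b), g(a + b, a + a + c + d, c + c), f(b + b + c + c, g(d, b, a), a + a + a + d)), h(b + c + d + h(a, a), g(a + c + c + h(b, a) + h(b, c), g(c, a, d), f(b, a, d))), f(h(f(d, d, b), f(d, d, c)), g(a + b + d, f(c, c, d), d + d + d), h(c, b)))
Match R4:  consume h(b, a), h(b, c);  v := b, w := a + c + c, y := c, z := a
Every leftover argument binds to the variable; the entire application is replaced.
Result:  b + g(g(g(g(c, c, a), h(b, c), a + a + b + b), g(a + b, a + a + c + d, c + c), f(b + b + c + c, g(d, b, a), a + a + a + d)), h(b + c + d + h(a, a), g(b, g(c, a, d), f(b, a, d))), f(h(f(d, d, b), f(d, d, c)), g(a + b + d, f(c, c, d), d + d + d), h(c, b)))

Answer: b + g(g(g(g(c, c, a), h(b, c), a + a + b + b), g(a + b, a + a + c + d, c + c), f(b + b + c + c, g(d, b, a), a + a + a + d)), h(b + c + d + h(a, a), g(b, g(c, a, d), f(b, a, d))), f(h(f(d, d, b), f(d, d, c)), g(a + b + d, f(c, c, d), d + d + d), h(c, b)))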